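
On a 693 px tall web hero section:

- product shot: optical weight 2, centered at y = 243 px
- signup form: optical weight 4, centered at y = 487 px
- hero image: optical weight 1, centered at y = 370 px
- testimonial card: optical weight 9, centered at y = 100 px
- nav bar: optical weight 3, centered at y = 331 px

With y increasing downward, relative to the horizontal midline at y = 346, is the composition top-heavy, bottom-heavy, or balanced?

top-heavy

Σw = 2 + 4 + 1 + 9 + 3 = 19.
Σw·y = 2·243 + 4·487 + 1·370 + 9·100 + 3·331 = 4697, so ȳ = 4697/19 ≈ 247.21.
247.2 vs midline 346 → top-heavy.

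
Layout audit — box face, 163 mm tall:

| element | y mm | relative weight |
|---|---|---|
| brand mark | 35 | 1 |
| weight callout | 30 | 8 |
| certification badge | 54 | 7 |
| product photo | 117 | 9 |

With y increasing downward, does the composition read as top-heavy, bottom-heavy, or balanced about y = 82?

Weights sum to 1 + 8 + 7 + 9 = 25.
y: (1·35 + 8·30 + 7·54 + 9·117) / 25 = 1706 / 25 ≈ 68.24
68.2 vs midline 82 → top-heavy.

top-heavy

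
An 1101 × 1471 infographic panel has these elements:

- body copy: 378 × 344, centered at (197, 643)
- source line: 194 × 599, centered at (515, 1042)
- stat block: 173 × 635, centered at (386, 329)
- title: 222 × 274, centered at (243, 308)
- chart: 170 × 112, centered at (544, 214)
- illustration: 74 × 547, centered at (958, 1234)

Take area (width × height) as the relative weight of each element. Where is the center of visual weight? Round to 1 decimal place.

Areas: body copy 378·344 = 130032, source line 194·599 = 116206, stat block 173·635 = 109855, title 222·274 = 60828, chart 170·112 = 19040, illustration 74·547 = 40478. Total weight = 476439.
Σw·x = 191783312; x̄ = 191783312/476439 ≈ 402.53.
y: moment 313598959 / weight 476439 ≈ 658.21

(402.5, 658.2)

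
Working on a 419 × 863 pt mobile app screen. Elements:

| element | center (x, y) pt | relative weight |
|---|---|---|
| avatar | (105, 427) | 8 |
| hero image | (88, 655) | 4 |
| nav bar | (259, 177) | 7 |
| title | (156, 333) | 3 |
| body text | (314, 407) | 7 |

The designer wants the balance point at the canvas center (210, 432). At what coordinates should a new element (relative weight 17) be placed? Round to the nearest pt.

After adding the new element, total weight = 8 + 4 + 7 + 3 + 7 + 17 = 46.
Along x: (5671 + 17·x) / 46 = 210 (existing moment 8·105 + 4·88 + 7·259 + 3·156 + 7·314 = 5671) ⇒ x = (9660 − 5671) / 17 ≈ 234.65.
Along y: (11123 + 17·y) / 46 = 432 (existing moment 8·427 + 4·655 + 7·177 + 3·333 + 7·407 = 11123) ⇒ y = (19872 − 11123) / 17 ≈ 514.65.

(235, 515)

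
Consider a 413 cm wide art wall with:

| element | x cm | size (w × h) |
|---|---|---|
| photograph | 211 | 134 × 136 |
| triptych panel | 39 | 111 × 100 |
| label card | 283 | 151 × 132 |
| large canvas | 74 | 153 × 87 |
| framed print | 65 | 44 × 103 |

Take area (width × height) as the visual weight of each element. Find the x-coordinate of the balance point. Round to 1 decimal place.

Areas → weights: photograph 134·136 = 18224, triptych panel 111·100 = 11100, label card 151·132 = 19932, large canvas 153·87 = 13311, framed print 44·103 = 4532; Σw = 67099.
Σw·x = 18224·211 + 11100·39 + 19932·283 + 13311·74 + 4532·65 = 11198514, so x̄ = 11198514/67099 ≈ 166.90.

x ≈ 166.9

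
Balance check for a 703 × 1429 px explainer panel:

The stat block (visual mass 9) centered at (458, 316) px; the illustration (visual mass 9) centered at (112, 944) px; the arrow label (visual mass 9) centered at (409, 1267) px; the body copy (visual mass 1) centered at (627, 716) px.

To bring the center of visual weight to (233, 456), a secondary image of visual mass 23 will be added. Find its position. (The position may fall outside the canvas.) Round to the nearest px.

After adding the secondary image, total weight = 9 + 9 + 9 + 1 + 23 = 51.
x: need Σw·x = 51·233 = 11883. Existing = 9·458 + 9·112 + 9·409 + 1·627 = 9438. Remainder 2445 / 23 ≈ 106.30.
y: need Σw·y = 51·456 = 23256. Existing = 9·316 + 9·944 + 9·1267 + 1·716 = 23459. Remainder -203 / 23 ≈ -8.83.

(106, -9)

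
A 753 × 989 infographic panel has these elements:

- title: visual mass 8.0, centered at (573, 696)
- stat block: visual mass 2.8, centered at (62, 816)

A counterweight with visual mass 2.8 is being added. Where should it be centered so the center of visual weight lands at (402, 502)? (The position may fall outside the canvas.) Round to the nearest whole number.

After adding the counterweight, total weight = 8.0 + 2.8 + 2.8 = 13.6.
x: need Σw·x = 13.6·402 = 5467.2. Existing = 8.0·573 + 2.8·62 = 4757.6. Remainder 709.6 / 2.8 ≈ 253.43.
y: need Σw·y = 13.6·502 = 6827.2. Existing = 8.0·696 + 2.8·816 = 7852.8. Remainder -1025.6 / 2.8 ≈ -366.29.

(253, -366)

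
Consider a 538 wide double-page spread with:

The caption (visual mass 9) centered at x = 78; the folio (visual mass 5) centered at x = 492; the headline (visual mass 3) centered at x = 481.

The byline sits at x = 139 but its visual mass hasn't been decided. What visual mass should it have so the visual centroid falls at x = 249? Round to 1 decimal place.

Existing Σw = 17 (9 + 5 + 3); existing moment 9·78 + 5·492 + 3·481 = 4605.
Balance at x = 249 requires (4605 + w·139) / (17 + w) = 249.
Solving: w = (249·17 − 4605) / (139 − 249) = -372 / -110 ≈ 3.38.

w ≈ 3.4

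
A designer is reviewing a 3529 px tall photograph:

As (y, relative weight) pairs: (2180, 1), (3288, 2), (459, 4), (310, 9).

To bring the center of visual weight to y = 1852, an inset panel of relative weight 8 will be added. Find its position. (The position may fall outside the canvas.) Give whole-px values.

y ≈ 3883

New total weight: (1 + 2 + 4 + 9) + 8 = 24.
y: target moment 24×1852 = 44448; current 1·2180 + 2·3288 + 4·459 + 9·310 = 13382; the inset panel supplies 31066, so y = 31066/8 ≈ 3883.25.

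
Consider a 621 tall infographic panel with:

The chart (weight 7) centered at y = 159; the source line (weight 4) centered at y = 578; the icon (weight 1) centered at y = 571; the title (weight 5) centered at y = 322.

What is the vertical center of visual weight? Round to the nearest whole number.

Weights sum to 7 + 4 + 1 + 5 = 17.
y-moment: 7·159 + 4·578 + 1·571 + 5·322 = 5606; centroid 5606/17 ≈ 329.76.

y ≈ 330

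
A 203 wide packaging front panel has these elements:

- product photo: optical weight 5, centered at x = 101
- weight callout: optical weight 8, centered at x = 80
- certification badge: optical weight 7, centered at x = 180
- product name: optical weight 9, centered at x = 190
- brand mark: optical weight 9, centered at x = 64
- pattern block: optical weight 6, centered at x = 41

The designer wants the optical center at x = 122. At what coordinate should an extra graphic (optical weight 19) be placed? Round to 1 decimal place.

x ≈ 144.7

New total weight: (5 + 8 + 7 + 9 + 9 + 6) + 19 = 63.
Along x: (4937 + 19·x) / 63 = 122 (existing moment 5·101 + 8·80 + 7·180 + 9·190 + 9·64 + 6·41 = 4937) ⇒ x = (7686 − 4937) / 19 ≈ 144.68.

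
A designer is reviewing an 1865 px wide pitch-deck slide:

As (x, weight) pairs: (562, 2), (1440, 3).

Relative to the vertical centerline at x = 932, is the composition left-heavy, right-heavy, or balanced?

right-heavy

Weights sum to 2 + 3 = 5.
Σw·x = 2·562 + 3·1440 = 5444, so x̄ = 5444/5 ≈ 1088.80.
Since 1088.8 is right of 932, the composition reads right-heavy.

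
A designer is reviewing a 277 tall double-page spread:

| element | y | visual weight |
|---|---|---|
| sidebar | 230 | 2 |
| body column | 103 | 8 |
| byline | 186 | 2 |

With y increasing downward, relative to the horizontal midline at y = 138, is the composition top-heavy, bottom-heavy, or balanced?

Weights sum to 2 + 8 + 2 = 12.
Σw·y = 2·230 + 8·103 + 2·186 = 1656, so ȳ = 1656/12 ≈ 138.00.
The centroid 138.00 matches the midline at 138, so the layout is balanced.

balanced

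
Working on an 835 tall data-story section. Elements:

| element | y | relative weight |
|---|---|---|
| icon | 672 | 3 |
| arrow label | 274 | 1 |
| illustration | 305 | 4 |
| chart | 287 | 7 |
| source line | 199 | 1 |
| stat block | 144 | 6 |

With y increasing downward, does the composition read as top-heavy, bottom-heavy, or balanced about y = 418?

top-heavy

Σw = 3 + 1 + 4 + 7 + 1 + 6 = 22.
Σw·y = 3·672 + 1·274 + 4·305 + 7·287 + 1·199 + 6·144 = 6582, so ȳ = 6582/22 ≈ 299.18.
Since 299.2 is above (smaller y than) 418, the composition reads top-heavy.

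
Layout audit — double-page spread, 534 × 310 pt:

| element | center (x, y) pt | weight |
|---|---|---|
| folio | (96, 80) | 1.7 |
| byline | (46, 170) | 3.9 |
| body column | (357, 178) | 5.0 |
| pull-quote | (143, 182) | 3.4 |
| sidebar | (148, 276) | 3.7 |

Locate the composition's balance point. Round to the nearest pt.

Total weight = 1.7 + 3.9 + 5.0 + 3.4 + 3.7 = 17.7.
x: (1.7·96 + 3.9·46 + 5.0·357 + 3.4·143 + 3.7·148) / 17.7 = 3161.4 / 17.7 ≈ 178.61
y: (1.7·80 + 3.9·170 + 5.0·178 + 3.4·182 + 3.7·276) / 17.7 = 3329.0 / 17.7 ≈ 188.08

(179, 188)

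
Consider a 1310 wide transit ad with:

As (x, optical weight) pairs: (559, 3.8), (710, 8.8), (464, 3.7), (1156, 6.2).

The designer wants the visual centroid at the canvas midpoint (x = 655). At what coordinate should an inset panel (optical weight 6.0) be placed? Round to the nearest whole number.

After adding the inset panel, total weight = 3.8 + 8.8 + 3.7 + 6.2 + 6.0 = 28.5.
x: target moment 28.5×655 = 18667.5; current 3.8·559 + 8.8·710 + 3.7·464 + 6.2·1156 = 17256.2; the inset panel supplies 1411.3, so x = 1411.3/6.0 ≈ 235.22.

x ≈ 235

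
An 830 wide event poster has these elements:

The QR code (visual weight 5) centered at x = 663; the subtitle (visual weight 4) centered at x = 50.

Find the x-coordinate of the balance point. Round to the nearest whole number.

x ≈ 391

Total weight = 5 + 4 = 9.
x-moment: 5·663 + 4·50 = 3515; centroid 3515/9 ≈ 390.56.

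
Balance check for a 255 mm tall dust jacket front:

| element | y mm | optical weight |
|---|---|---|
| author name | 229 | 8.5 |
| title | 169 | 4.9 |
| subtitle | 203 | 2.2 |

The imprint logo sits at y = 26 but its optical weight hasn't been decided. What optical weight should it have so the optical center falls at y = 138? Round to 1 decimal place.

Known weights sum to 8.5 + 4.9 + 2.2 = 15.6; their moment is 8.5·229 + 4.9·169 + 2.2·203 = 3221.2.
For the centroid to hit 138: (3221.2 + w·26) / (15.6 + w) = 138.
Solving: w = (138·15.6 − 3221.2) / (26 − 138) = -1068.4 / -112 ≈ 9.54.

w ≈ 9.5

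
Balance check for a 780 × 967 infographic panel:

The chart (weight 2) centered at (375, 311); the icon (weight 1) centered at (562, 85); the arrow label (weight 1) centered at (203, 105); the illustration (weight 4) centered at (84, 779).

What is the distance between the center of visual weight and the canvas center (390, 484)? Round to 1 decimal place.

Total weight = 2 + 1 + 1 + 4 = 8.
Σw·x = 2·375 + 1·562 + 1·203 + 4·84 = 1851, so x̄ = 1851/8 ≈ 231.38.
Σw·y = 2·311 + 1·85 + 1·105 + 4·779 = 3928, so ȳ = 3928/8 ≈ 491.00.
Offset from (390, 484): Δx ≈ -158.62, Δy ≈ 7.00; distance = √(Δx² + Δy²) ≈ 158.78.

≈ 158.8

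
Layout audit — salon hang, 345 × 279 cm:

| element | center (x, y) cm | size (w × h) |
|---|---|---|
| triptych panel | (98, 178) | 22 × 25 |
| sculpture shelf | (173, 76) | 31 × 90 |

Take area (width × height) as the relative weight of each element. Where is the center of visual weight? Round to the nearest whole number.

Taking area as weight: triptych panel 22·25 = 550, sculpture shelf 31·90 = 2790. Sum 3340.
x-moment: 550·98 + 2790·173 = 536570; centroid 536570/3340 ≈ 160.65.
y-moment: 550·178 + 2790·76 = 309940; centroid 309940/3340 ≈ 92.80.

(161, 93)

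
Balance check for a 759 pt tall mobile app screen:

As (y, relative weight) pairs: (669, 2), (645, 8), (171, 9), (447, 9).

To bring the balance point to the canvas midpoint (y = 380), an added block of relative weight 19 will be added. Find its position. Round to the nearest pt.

With the added block, Σw becomes 2 + 8 + 9 + 9 + 19 = 47.
Along y: (12060 + 19·y) / 47 = 380 (existing moment 2·669 + 8·645 + 9·171 + 9·447 = 12060) ⇒ y = (17860 − 12060) / 19 ≈ 305.26.

y ≈ 305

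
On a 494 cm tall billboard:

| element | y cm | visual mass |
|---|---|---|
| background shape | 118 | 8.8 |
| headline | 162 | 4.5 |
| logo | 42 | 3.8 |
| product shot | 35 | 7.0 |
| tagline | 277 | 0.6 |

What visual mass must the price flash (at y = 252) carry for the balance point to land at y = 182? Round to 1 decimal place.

w ≈ 30.8

Fixed elements: Σw = 8.8 + 4.5 + 3.8 + 7.0 + 0.6 = 24.7, Σw·y = 8.8·118 + 4.5·162 + 3.8·42 + 7.0·35 + 0.6·277 = 2338.2.
Balance at y = 182 requires (2338.2 + w·252) / (24.7 + w) = 182.
So w = (182·24.7 − 2338.2)/(252 − 182) = 2157.2/70 ≈ 30.82.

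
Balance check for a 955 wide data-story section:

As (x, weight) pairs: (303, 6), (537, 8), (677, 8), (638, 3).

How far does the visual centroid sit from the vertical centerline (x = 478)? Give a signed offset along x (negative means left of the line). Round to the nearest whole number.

≈ 60

Total weight = 6 + 8 + 8 + 3 = 25.
x-moment: 6·303 + 8·537 + 8·677 + 3·638 = 13444; centroid 13444/25 ≈ 537.76.
Difference: 537.76 − 478 ≈ 59.76.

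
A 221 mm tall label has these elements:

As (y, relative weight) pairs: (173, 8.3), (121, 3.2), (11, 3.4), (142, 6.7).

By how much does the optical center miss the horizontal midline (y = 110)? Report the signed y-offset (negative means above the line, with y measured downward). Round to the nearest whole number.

Σw = 8.3 + 3.2 + 3.4 + 6.7 = 21.6.
Σw·y = 8.3·173 + 3.2·121 + 3.4·11 + 6.7·142 = 2811.9, so ȳ = 2811.9/21.6 ≈ 130.18.
Against y = 110, that's 130.18 − 110 = 20.18.

≈ 20 mm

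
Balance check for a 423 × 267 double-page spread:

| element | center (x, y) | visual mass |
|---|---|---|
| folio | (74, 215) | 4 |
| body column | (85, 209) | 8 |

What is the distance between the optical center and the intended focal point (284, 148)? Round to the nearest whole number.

≈ 212

Total weight = 4 + 8 = 12.
Σw·x = 4·74 + 8·85 = 976, so x̄ = 976/12 ≈ 81.33.
Σw·y = 4·215 + 8·209 = 2532, so ȳ = 2532/12 ≈ 211.00.
Offset from (284, 148): Δx ≈ -202.67, Δy ≈ 63.00; distance = √(Δx² + Δy²) ≈ 212.23.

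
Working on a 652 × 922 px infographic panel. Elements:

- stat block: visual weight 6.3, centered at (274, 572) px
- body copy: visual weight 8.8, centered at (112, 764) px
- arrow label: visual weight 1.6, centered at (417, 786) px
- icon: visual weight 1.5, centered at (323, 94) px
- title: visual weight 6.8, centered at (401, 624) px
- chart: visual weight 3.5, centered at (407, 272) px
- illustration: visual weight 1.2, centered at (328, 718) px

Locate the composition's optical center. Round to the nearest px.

(283, 599)

Weights sum to 6.3 + 8.8 + 1.6 + 1.5 + 6.8 + 3.5 + 1.2 = 29.7.
x: (6.3·274 + 8.8·112 + 1.6·417 + 1.5·323 + 6.8·401 + 3.5·407 + 1.2·328) / 29.7 = 8408.4 / 29.7 ≈ 283.11
y: (6.3·572 + 8.8·764 + 1.6·786 + 1.5·94 + 6.8·624 + 3.5·272 + 1.2·718) / 29.7 = 17782.2 / 29.7 ≈ 598.73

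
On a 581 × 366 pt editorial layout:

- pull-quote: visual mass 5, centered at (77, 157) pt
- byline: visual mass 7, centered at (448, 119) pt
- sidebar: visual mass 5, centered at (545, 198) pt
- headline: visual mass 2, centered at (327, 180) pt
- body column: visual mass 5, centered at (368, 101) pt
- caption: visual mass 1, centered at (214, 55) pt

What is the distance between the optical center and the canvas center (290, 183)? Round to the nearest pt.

≈ 80 pt

Total weight = 5 + 7 + 5 + 2 + 5 + 1 = 25.
Σw·x = 5·77 + 7·448 + 5·545 + 2·327 + 5·368 + 1·214 = 8954, so x̄ = 8954/25 ≈ 358.16.
Σw·y = 5·157 + 7·119 + 5·198 + 2·180 + 5·101 + 1·55 = 3528, so ȳ = 3528/25 ≈ 141.12.
From (290, 183): dx = 68.16, dy = -41.88, so the distance is √(dx²+dy²) ≈ 80.00.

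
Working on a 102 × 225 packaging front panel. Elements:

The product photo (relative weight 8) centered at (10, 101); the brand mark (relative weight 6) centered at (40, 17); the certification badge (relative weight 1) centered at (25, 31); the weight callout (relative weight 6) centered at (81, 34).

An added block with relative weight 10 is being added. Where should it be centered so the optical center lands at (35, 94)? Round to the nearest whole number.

(25, 177)

After adding the added block, total weight = 8 + 6 + 1 + 6 + 10 = 31.
x: target moment 31×35 = 1085; current 8·10 + 6·40 + 1·25 + 6·81 = 831; the added block supplies 254, so x = 254/10 ≈ 25.40.
y: target moment 31×94 = 2914; current 8·101 + 6·17 + 1·31 + 6·34 = 1145; the added block supplies 1769, so y = 1769/10 ≈ 176.90.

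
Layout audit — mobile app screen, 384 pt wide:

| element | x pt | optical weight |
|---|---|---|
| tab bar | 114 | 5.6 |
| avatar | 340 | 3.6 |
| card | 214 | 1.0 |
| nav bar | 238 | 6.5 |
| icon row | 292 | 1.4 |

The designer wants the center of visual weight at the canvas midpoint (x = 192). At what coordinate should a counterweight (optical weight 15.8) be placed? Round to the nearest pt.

After adding the counterweight, total weight = 5.6 + 3.6 + 1.0 + 6.5 + 1.4 + 15.8 = 33.9.
Along x: (4032.2 + 15.8·x) / 33.9 = 192 (existing moment 5.6·114 + 3.6·340 + 1.0·214 + 6.5·238 + 1.4·292 = 4032.2) ⇒ x = (6508.8 − 4032.2) / 15.8 ≈ 156.75.

x ≈ 157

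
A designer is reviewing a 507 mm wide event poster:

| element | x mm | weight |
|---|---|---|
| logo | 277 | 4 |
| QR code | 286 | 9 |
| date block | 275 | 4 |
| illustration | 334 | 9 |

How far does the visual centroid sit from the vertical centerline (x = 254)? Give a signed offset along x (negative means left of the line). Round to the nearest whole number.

≈ 46 mm

Σw = 4 + 9 + 4 + 9 = 26.
x: (4·277 + 9·286 + 4·275 + 9·334) / 26 = 7788 / 26 ≈ 299.54
Offset from x = 254: 299.54 − 254 ≈ 45.54.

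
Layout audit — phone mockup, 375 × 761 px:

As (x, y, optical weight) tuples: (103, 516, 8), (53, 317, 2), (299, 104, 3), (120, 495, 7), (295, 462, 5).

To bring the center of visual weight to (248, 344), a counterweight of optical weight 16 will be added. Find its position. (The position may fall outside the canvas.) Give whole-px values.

(377, 203)

New total weight: (8 + 2 + 3 + 7 + 5) + 16 = 41.
x: target moment 41×248 = 10168; current 8·103 + 2·53 + 3·299 + 7·120 + 5·295 = 4142; the counterweight supplies 6026, so x = 6026/16 ≈ 376.62.
y: target moment 41×344 = 14104; current 8·516 + 2·317 + 3·104 + 7·495 + 5·462 = 10849; the counterweight supplies 3255, so y = 3255/16 ≈ 203.44.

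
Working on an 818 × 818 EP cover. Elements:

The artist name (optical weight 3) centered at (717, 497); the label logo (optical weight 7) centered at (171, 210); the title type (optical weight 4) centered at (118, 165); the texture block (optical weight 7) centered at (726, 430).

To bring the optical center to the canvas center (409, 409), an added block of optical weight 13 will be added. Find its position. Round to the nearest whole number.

(385, 560)

New total weight: (3 + 7 + 4 + 7) + 13 = 34.
x: target moment 34×409 = 13906; current 3·717 + 7·171 + 4·118 + 7·726 = 8902; the added block supplies 5004, so x = 5004/13 ≈ 384.92.
y: target moment 34×409 = 13906; current 3·497 + 7·210 + 4·165 + 7·430 = 6631; the added block supplies 7275, so y = 7275/13 ≈ 559.62.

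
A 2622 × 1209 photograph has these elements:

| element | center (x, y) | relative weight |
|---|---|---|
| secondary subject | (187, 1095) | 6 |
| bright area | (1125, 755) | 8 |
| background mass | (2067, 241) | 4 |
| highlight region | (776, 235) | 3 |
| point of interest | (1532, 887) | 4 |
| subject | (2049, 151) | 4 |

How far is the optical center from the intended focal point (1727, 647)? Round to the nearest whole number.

Σw = 6 + 8 + 4 + 3 + 4 + 4 = 29.
x: moment 35042 / weight 29 ≈ 1208.34
Σw·y = 18431; ȳ = 18431/29 ≈ 635.55.
Offset from (1727, 647): Δx ≈ -518.66, Δy ≈ -11.45; distance = √(Δx² + Δy²) ≈ 518.78.

≈ 519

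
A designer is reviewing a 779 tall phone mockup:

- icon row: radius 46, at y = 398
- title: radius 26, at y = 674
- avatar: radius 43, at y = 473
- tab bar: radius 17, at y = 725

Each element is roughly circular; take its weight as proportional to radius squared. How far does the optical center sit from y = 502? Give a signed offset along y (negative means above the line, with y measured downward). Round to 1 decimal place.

Weights ∝ r²: icon row 46² = 2116, title 26² = 676, avatar 43² = 1849, tab bar 17² = 289; Σw = 4930.
y-moment: 2116·398 + 676·674 + 1849·473 + 289·725 = 2381894; centroid 2381894/4930 ≈ 483.14.
Offset from y = 502: 483.14 − 502 ≈ -18.86.

≈ -18.9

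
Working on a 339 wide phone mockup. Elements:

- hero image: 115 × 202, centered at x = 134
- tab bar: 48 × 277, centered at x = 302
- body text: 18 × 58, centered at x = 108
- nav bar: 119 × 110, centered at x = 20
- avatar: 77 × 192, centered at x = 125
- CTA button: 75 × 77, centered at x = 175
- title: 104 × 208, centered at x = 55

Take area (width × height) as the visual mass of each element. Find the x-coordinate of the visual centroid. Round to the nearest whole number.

Areas → weights: hero image 115·202 = 23230, tab bar 48·277 = 13296, body text 18·58 = 1044, nav bar 119·110 = 13090, avatar 77·192 = 14784, CTA button 75·77 = 5775, title 104·208 = 21632; Σw = 92851.
x-moment: 23230·134 + 13296·302 + 1044·108 + 13090·20 + 14784·125 + 5775·175 + 21632·55 = 11551149; centroid 11551149/92851 ≈ 124.41.

x ≈ 124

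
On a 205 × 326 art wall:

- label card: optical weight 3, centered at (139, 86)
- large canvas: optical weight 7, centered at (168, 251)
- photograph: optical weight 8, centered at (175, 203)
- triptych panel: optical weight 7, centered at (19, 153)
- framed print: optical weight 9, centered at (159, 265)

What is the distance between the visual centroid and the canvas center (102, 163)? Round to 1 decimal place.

≈ 55.8

Σw = 3 + 7 + 8 + 7 + 9 = 34.
Σw·x = 3·139 + 7·168 + 8·175 + 7·19 + 9·159 = 4557, so x̄ = 4557/34 ≈ 134.03.
Σw·y = 3·86 + 7·251 + 8·203 + 7·153 + 9·265 = 7095, so ȳ = 7095/34 ≈ 208.68.
Offset from (102, 163): Δx ≈ 32.03, Δy ≈ 45.68; distance = √(Δx² + Δy²) ≈ 55.79.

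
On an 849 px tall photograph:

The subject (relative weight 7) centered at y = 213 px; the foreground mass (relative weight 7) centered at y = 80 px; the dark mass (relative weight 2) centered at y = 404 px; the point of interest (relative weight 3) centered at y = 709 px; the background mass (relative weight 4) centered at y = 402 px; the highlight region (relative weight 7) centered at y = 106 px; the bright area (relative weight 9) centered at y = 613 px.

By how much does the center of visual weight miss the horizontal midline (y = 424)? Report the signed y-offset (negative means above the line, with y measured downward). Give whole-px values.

Σw = 7 + 7 + 2 + 3 + 4 + 7 + 9 = 39.
y: (7·213 + 7·80 + 2·404 + 3·709 + 4·402 + 7·106 + 9·613) / 39 = 12853 / 39 ≈ 329.56
Difference: 329.56 − 424 ≈ -94.44.

≈ -94 px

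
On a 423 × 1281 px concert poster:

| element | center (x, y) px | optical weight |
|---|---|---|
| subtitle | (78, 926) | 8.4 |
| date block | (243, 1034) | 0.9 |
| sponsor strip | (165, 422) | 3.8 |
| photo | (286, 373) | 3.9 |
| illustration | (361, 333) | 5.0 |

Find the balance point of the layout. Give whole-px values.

(201, 611)

Total weight = 8.4 + 0.9 + 3.8 + 3.9 + 5.0 = 22.0.
Σw·x = 8.4·78 + 0.9·243 + 3.8·165 + 3.9·286 + 5.0·361 = 4421.3, so x̄ = 4421.3/22.0 ≈ 200.97.
Σw·y = 8.4·926 + 0.9·1034 + 3.8·422 + 3.9·373 + 5.0·333 = 13432.3, so ȳ = 13432.3/22.0 ≈ 610.56.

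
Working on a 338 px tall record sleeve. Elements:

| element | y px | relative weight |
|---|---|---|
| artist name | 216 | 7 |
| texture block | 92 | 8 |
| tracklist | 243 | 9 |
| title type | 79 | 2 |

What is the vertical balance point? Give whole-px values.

y ≈ 177

Σw = 7 + 8 + 9 + 2 = 26.
y: (7·216 + 8·92 + 9·243 + 2·79) / 26 = 4593 / 26 ≈ 176.65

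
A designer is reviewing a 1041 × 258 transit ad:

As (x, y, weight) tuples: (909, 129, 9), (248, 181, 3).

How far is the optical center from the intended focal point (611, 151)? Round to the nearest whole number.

Total weight = 9 + 3 = 12.
Σw·x = 9·909 + 3·248 = 8925, so x̄ = 8925/12 ≈ 743.75.
Σw·y = 9·129 + 3·181 = 1704, so ȳ = 1704/12 ≈ 142.00.
From (611, 151): dx = 132.75, dy = -9.00, so the distance is √(dx²+dy²) ≈ 133.05.

≈ 133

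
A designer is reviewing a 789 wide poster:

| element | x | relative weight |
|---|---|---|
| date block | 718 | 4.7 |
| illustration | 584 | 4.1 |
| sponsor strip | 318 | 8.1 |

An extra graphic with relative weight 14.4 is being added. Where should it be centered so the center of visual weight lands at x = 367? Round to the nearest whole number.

After adding the extra graphic, total weight = 4.7 + 4.1 + 8.1 + 14.4 = 31.3.
Along x: (8344.8 + 14.4·x) / 31.3 = 367 (existing moment 4.7·718 + 4.1·584 + 8.1·318 = 8344.8) ⇒ x = (11487.1 − 8344.8) / 14.4 ≈ 218.22.

x ≈ 218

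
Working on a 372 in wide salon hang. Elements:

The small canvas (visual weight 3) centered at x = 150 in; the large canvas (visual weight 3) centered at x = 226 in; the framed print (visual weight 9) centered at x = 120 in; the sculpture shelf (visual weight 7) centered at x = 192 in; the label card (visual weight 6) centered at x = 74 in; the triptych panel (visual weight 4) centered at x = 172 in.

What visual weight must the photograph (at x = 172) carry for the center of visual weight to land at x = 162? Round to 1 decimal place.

w ≈ 50.0

Existing Σw = 32 (3 + 3 + 9 + 7 + 6 + 4); existing moment 3·150 + 3·226 + 9·120 + 7·192 + 6·74 + 4·172 = 4684.
Set Σw·x/Σw = 162: (4684 + 172w) = 162·(32 + w).
Solving: w = (162·32 − 4684) / (172 − 162) = 500 / 10 ≈ 50.00.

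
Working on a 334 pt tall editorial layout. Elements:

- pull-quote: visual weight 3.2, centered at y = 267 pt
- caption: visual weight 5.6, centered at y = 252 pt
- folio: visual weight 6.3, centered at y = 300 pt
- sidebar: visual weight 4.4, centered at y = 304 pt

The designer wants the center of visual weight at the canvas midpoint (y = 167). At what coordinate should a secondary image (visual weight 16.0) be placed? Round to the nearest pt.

With the secondary image, Σw becomes 3.2 + 5.6 + 6.3 + 4.4 + 16.0 = 35.5.
y: need Σw·y = 35.5·167 = 5928.5. Existing = 3.2·267 + 5.6·252 + 6.3·300 + 4.4·304 = 5493.2. Remainder 435.3 / 16.0 ≈ 27.21.

y ≈ 27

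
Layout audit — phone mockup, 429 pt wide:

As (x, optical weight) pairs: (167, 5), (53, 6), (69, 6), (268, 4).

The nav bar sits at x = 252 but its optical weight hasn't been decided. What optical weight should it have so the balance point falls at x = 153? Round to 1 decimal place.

w ≈ 5.8

Known weights sum to 5 + 6 + 6 + 4 = 21; their moment is 5·167 + 6·53 + 6·69 + 4·268 = 2639.
Set Σw·x/Σw = 153: (2639 + 252w) = 153·(21 + w).
So w = (153·21 − 2639)/(252 − 153) = 574/99 ≈ 5.80.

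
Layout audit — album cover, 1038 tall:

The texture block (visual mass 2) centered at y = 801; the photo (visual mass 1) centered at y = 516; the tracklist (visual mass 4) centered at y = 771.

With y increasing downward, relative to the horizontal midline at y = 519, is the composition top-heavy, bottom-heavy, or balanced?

Weights sum to 2 + 1 + 4 = 7.
y-moment: 2·801 + 1·516 + 4·771 = 5202; centroid 5202/7 ≈ 743.14.
743.1 vs midline 519 → bottom-heavy.

bottom-heavy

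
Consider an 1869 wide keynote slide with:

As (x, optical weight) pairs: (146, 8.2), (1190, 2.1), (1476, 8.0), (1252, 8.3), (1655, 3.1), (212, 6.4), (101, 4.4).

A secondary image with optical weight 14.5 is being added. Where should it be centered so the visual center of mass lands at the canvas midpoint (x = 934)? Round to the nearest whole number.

With the secondary image, Σw becomes 8.2 + 2.1 + 8.0 + 8.3 + 3.1 + 6.4 + 4.4 + 14.5 = 55.0.
Along x: (32827.5 + 14.5·x) / 55.0 = 934 (existing moment 8.2·146 + 2.1·1190 + 8.0·1476 + 8.3·1252 + 3.1·1655 + 6.4·212 + 4.4·101 = 32827.5) ⇒ x = (51370.0 − 32827.5) / 14.5 ≈ 1278.79.

x ≈ 1279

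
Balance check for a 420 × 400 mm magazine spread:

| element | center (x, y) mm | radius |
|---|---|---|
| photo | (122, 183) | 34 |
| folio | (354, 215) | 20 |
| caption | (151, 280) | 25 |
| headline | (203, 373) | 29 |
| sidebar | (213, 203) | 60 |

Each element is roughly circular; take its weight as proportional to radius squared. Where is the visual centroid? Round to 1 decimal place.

(198.5, 229.1)

Weights ∝ r²: photo 34² = 1156, folio 20² = 400, caption 25² = 625, headline 29² = 841, sidebar 60² = 3600; Σw = 6622.
x: (1156·122 + 400·354 + 625·151 + 841·203 + 3600·213) / 6622 = 1314530 / 6622 ≈ 198.51
y: (1156·183 + 400·215 + 625·280 + 841·373 + 3600·203) / 6622 = 1517041 / 6622 ≈ 229.09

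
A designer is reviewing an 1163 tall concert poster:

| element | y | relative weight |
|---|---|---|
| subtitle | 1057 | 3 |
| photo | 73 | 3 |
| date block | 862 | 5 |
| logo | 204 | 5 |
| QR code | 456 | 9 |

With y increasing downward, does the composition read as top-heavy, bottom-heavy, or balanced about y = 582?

Σw = 3 + 3 + 5 + 5 + 9 = 25.
Σw·y = 3·1057 + 3·73 + 5·862 + 5·204 + 9·456 = 12824, so ȳ = 12824/25 ≈ 512.96.
513.0 vs midline 582 → top-heavy.

top-heavy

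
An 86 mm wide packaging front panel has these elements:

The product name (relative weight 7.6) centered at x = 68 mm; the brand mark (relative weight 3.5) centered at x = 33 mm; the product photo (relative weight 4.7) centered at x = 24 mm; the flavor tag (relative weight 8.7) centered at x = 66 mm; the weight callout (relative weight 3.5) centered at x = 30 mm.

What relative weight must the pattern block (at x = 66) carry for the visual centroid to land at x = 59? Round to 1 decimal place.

Existing Σw = 28.0 (7.6 + 3.5 + 4.7 + 8.7 + 3.5); existing moment 7.6·68 + 3.5·33 + 4.7·24 + 8.7·66 + 3.5·30 = 1424.3.
For the centroid to hit 59: (1424.3 + w·66) / (28.0 + w) = 59.
So w = (59·28.0 − 1424.3)/(66 − 59) = 227.7/7 ≈ 32.53.

w ≈ 32.5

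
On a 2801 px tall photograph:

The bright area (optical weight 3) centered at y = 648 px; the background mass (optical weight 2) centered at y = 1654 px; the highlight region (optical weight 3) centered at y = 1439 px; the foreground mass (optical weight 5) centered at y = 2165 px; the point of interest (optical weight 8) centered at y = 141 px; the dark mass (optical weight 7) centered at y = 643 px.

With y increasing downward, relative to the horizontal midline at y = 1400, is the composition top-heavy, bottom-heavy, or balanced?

top-heavy

Σw = 3 + 2 + 3 + 5 + 8 + 7 = 28.
y-moment: 3·648 + 2·1654 + 3·1439 + 5·2165 + 8·141 + 7·643 = 26023; centroid 26023/28 ≈ 929.39.
Since 929.4 is above (smaller y than) 1400, the composition reads top-heavy.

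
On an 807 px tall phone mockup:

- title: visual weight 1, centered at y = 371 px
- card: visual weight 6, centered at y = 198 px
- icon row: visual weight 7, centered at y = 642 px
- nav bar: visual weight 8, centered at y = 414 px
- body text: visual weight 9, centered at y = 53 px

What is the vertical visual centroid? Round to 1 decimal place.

y ≈ 317.5

Σw = 1 + 6 + 7 + 8 + 9 = 31.
y: (1·371 + 6·198 + 7·642 + 8·414 + 9·53) / 31 = 9842 / 31 ≈ 317.48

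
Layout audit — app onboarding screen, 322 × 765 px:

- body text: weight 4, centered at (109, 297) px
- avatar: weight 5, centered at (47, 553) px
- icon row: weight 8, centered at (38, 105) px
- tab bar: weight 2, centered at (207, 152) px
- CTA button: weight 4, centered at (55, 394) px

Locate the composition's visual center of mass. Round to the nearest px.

Total weight = 4 + 5 + 8 + 2 + 4 = 23.
x-moment: 4·109 + 5·47 + 8·38 + 2·207 + 4·55 = 1609; centroid 1609/23 ≈ 69.96.
y-moment: 4·297 + 5·553 + 8·105 + 2·152 + 4·394 = 6673; centroid 6673/23 ≈ 290.13.

(70, 290)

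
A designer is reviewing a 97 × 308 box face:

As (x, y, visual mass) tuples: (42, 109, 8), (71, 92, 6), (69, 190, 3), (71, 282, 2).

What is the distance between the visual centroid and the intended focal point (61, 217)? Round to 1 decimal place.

Σw = 8 + 6 + 3 + 2 = 19.
x-moment: 8·42 + 6·71 + 3·69 + 2·71 = 1111; centroid 1111/19 ≈ 58.47.
y-moment: 8·109 + 6·92 + 3·190 + 2·282 = 2558; centroid 2558/19 ≈ 134.63.
Offset from (61, 217): Δx ≈ -2.53, Δy ≈ -82.37; distance = √(Δx² + Δy²) ≈ 82.41.

≈ 82.4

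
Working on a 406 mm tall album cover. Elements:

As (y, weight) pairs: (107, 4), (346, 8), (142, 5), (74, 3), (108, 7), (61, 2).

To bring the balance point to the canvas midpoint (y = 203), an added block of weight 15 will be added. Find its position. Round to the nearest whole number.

After adding the added block, total weight = 4 + 8 + 5 + 3 + 7 + 2 + 15 = 44.
y: target moment 44×203 = 8932; current 4·107 + 8·346 + 5·142 + 3·74 + 7·108 + 2·61 = 5006; the added block supplies 3926, so y = 3926/15 ≈ 261.73.

y ≈ 262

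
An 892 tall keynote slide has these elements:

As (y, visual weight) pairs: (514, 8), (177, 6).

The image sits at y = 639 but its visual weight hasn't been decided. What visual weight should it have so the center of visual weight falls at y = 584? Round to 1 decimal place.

Fixed elements: Σw = 8 + 6 = 14, Σw·y = 8·514 + 6·177 = 5174.
Set Σw·y/Σw = 584: (5174 + 639w) = 584·(14 + w).
So w = (584·14 − 5174)/(639 − 584) = 3002/55 ≈ 54.58.

w ≈ 54.6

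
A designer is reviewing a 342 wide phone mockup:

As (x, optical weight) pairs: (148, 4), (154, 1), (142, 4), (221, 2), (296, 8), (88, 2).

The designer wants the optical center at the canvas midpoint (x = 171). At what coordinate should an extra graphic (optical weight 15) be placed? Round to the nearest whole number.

x ≈ 124

New total weight: (4 + 1 + 4 + 2 + 8 + 2) + 15 = 36.
x: need Σw·x = 36·171 = 6156. Existing = 4·148 + 1·154 + 4·142 + 2·221 + 8·296 + 2·88 = 4300. Remainder 1856 / 15 ≈ 123.73.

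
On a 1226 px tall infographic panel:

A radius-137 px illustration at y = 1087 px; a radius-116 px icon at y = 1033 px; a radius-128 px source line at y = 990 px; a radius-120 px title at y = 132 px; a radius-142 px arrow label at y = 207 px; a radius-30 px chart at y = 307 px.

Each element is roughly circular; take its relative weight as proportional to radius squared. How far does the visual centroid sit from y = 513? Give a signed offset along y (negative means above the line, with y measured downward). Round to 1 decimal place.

≈ 163.5 px

Weights ∝ r²: illustration 137² = 18769, icon 116² = 13456, source line 128² = 16384, title 120² = 14400, arrow label 142² = 20164, chart 30² = 900; Σw = 84073.
y: (18769·1087 + 13456·1033 + 16384·990 + 14400·132 + 20164·207 + 900·307) / 84073 = 56873159 / 84073 ≈ 676.47
Against y = 513, that's 676.47 − 513 = 163.47.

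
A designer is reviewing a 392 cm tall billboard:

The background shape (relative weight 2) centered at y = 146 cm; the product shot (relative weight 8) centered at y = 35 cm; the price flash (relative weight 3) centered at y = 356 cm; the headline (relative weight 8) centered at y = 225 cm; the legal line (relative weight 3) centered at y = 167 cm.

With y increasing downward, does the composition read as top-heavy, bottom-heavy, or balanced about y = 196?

Σw = 2 + 8 + 3 + 8 + 3 = 24.
y: (2·146 + 8·35 + 3·356 + 8·225 + 3·167) / 24 = 3941 / 24 ≈ 164.21
Since 164.2 is above (smaller y than) 196, the composition reads top-heavy.

top-heavy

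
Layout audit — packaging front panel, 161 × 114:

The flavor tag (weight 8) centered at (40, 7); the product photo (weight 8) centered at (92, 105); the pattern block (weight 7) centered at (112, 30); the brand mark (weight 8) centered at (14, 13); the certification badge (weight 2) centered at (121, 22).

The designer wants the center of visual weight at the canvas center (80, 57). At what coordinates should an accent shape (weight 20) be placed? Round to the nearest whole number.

(102, 88)

With the accent shape, Σw becomes 8 + 8 + 7 + 8 + 2 + 20 = 53.
x: need Σw·x = 53·80 = 4240. Existing = 8·40 + 8·92 + 7·112 + 8·14 + 2·121 = 2194. Remainder 2046 / 20 ≈ 102.30.
y: need Σw·y = 53·57 = 3021. Existing = 8·7 + 8·105 + 7·30 + 8·13 + 2·22 = 1254. Remainder 1767 / 20 ≈ 88.35.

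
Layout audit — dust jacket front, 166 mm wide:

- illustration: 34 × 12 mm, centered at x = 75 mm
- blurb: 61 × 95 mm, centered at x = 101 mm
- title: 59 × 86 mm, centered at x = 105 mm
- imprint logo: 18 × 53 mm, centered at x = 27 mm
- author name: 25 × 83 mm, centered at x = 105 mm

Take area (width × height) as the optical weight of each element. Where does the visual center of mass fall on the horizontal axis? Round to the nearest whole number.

x ≈ 97

Areas → weights: illustration 34·12 = 408, blurb 61·95 = 5795, title 59·86 = 5074, imprint logo 18·53 = 954, author name 25·83 = 2075; Σw = 14306.
x-moment: 408·75 + 5795·101 + 5074·105 + 954·27 + 2075·105 = 1392298; centroid 1392298/14306 ≈ 97.32.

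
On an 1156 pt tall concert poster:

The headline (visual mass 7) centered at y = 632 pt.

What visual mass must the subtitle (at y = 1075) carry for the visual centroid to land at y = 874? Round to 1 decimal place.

Known: weight 7 with moment 7·632 = 4424.
Set Σw·y/Σw = 874: (4424 + 1075w) = 874·(7 + w).
So w = (874·7 − 4424)/(1075 − 874) = 1694/201 ≈ 8.43.

w ≈ 8.4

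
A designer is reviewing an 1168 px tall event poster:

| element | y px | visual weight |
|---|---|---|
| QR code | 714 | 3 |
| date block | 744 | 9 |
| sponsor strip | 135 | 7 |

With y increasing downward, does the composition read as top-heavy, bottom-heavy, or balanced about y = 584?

Total weight = 3 + 9 + 7 = 19.
y: (3·714 + 9·744 + 7·135) / 19 = 9783 / 19 ≈ 514.89
514.9 lies above (smaller y than) the midline 584, so the layout is top-heavy.

top-heavy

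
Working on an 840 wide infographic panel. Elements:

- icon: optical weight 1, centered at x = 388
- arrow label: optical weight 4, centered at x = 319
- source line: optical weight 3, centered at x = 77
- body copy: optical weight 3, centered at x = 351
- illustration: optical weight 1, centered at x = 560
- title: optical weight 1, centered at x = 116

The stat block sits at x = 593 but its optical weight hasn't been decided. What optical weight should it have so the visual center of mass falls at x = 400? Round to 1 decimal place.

w ≈ 8.2

Existing Σw = 13 (1 + 4 + 3 + 3 + 1 + 1); existing moment 1·388 + 4·319 + 3·77 + 3·351 + 1·560 + 1·116 = 3624.
For the centroid to hit 400: (3624 + w·593) / (13 + w) = 400.
Solving: w = (400·13 − 3624) / (593 − 400) = 1576 / 193 ≈ 8.17.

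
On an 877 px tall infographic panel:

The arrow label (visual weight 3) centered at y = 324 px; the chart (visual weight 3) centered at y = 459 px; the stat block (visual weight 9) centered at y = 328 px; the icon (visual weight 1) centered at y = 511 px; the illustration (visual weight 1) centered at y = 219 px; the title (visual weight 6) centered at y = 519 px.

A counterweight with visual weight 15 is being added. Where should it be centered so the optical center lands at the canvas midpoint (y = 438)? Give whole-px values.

y ≈ 500

New total weight: (3 + 3 + 9 + 1 + 1 + 6) + 15 = 38.
y: need Σw·y = 38·438 = 16644. Existing = 3·324 + 3·459 + 9·328 + 1·511 + 1·219 + 6·519 = 9145. Remainder 7499 / 15 ≈ 499.93.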